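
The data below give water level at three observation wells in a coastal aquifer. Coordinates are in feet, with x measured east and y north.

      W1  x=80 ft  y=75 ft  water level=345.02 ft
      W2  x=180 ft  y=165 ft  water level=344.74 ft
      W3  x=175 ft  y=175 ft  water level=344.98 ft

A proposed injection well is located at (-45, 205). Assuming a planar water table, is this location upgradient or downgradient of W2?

upgradient

Differences from W1: to W2 (Δx, Δy, Δh) = (100, 90, -0.28); to W3 = (95, 100, -0.04).
Solve a·Δx + b·Δy = Δh: det = 100·100 − 95·90 = 1450.
∂h/∂x = [(-0.28)·100 − (-0.04)·90] / 1450 = -0.01683
∂h/∂y = [100·(-0.04) − 95·(-0.28)] / 1450 = +0.01559
Head at (-45, 205) = 345.02 + (-0.01683)·(-125) + (+0.01559)·(130) = 349.15 ft.
That is higher than the 344.74 ft at W2, so the point is upgradient.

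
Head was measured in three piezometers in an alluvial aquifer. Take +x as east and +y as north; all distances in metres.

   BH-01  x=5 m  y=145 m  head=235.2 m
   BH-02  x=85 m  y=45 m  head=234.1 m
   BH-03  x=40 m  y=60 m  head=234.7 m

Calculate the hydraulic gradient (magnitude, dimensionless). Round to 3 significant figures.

0.0132

Differences from BH-01: to BH-02 (Δx, Δy, Δh) = (80, -100, -1.1); to BH-03 = (35, -85, -0.5).
Determinant of the coordinate differences = 80·(-85) − 35·(-100) = -3300.
∂h/∂x = [(-1.1)·(-85) − (-0.5)·(-100)] / -3300 = -0.01318
∂h/∂y = [80·(-0.5) − 35·(-1.1)] / -3300 = +0.0004545
|∇h| = √(-0.01318² + 0.0004545²) = 0.01319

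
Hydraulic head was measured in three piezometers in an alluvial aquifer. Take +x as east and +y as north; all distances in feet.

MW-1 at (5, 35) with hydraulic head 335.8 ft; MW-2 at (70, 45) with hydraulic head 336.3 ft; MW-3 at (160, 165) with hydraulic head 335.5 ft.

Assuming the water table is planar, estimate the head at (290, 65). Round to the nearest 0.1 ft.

Differences from MW-1: to MW-2 (Δx, Δy, Δh) = (65, 10, +0.5); to MW-3 = (155, 130, -0.3).
Solve a·Δx + b·Δy = Δh: det = 65·130 − 155·10 = 6900.
∂h/∂x = [(+0.5)·130 − (-0.3)·10] / 6900 = +0.009855
∂h/∂y = [65·(-0.3) − 155·(+0.5)] / 6900 = -0.01406
h(290, 65) = 335.8 + (+0.009855)·(285) + (-0.01406)·(30) = 335.8 +2.809 -0.422 = 338.187 ft.

338.2 ft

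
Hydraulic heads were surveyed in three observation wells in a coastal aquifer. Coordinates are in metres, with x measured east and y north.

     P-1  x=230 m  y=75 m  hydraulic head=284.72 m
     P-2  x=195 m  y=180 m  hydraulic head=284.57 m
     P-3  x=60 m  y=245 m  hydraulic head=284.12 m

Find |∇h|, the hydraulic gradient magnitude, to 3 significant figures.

0.00317

Differences from P-1: to P-2 (Δx, Δy, Δh) = (-35, 105, -0.15); to P-3 = (-170, 170, -0.60).
Solve a·Δx + b·Δy = Δh: det = (-35)·170 − (-170)·105 = 11900.
∂h/∂x = [(-0.15)·170 − (-0.60)·105] / 11900 = +0.003151
∂h/∂y = [(-35)·(-0.60) − (-170)·(-0.15)] / 11900 = -0.0003782
|∇h| = √(0.003151² + -0.0003782²) = 0.003174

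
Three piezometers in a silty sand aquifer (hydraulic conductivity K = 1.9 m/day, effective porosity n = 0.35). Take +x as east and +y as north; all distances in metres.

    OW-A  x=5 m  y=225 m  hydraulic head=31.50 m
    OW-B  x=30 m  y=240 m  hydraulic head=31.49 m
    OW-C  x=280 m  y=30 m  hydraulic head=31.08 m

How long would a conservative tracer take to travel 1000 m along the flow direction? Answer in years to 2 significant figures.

400 years

Differences from OW-A: to OW-B (Δx, Δy, Δh) = (25, 15, -0.01); to OW-C = (275, -195, -0.42).
Solve a·Δx + b·Δy = Δh: det = 25·(-195) − 275·15 = -9000.
∂h/∂x = [(-0.01)·(-195) − (-0.42)·15] / -9000 = -0.0009167
∂h/∂y = [25·(-0.42) − 275·(-0.01)] / -9000 = +0.0008611
|∇h| = √(-0.0009167² + 0.0008611²) = 0.001258
Seepage velocity v = K·i/n = 1.9 × 0.001258 / 0.35 = 0.006829 m/day.
t = 1000 / 0.006829 = 1.464e+05 days = 401 years.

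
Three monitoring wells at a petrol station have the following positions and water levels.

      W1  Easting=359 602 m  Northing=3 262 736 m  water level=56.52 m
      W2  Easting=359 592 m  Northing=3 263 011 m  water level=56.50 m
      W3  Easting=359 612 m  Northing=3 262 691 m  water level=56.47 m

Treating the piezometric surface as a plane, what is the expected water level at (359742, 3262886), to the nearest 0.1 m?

Differences from W1: to W2 (Δx, Δy, Δh) = (-10, 275, -0.02); to W3 = (10, -45, -0.05).
Solve a·Δx + b·Δy = Δh: det = (-10)·(-45) − 10·275 = -2300.
∂h/∂x = [(-0.02)·(-45) − (-0.05)·275] / -2300 = -0.006370
∂h/∂y = [(-10)·(-0.05) − 10·(-0.02)] / -2300 = -0.0003043
h(359742, 3262886) = 56.52 + (-0.006370)·(140) + (-0.0003043)·(150) = 56.52 -0.892 -0.046 = 55.583 m.

55.6 m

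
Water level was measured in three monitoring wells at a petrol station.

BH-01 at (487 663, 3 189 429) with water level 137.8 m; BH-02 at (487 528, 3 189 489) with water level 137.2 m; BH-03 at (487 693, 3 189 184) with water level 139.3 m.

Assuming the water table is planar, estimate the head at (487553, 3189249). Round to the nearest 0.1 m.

Taking BH-01 as reference: BH-02−BH-01 = (-135, 60, -0.6); BH-03−BH-01 = (30, -245, +1.5).
Determinant of the coordinate differences = (-135)·(-245) − 30·60 = 31275.
∂h/∂x = [(-0.6)·(-245) − (+1.5)·60] / 31275 = +0.001823
∂h/∂y = [(-135)·(+1.5) − 30·(-0.6)] / 31275 = -0.005899
h(487553, 3189249) = 137.8 + (+0.001823)·(-110) + (-0.005899)·(-180) = 137.8 -0.200 +1.062 = 138.661 m.

138.7 m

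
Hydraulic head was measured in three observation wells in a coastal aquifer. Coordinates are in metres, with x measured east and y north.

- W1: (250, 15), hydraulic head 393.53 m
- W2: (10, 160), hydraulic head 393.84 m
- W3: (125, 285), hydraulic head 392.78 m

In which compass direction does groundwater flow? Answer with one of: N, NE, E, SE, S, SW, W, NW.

Differences from W1: to W2 (Δx, Δy, Δh) = (-240, 145, +0.31); to W3 = (-125, 270, -0.75).
Solve a·Δx + b·Δy = Δh: det = (-240)·270 − (-125)·145 = -46675.
∂h/∂x = [(+0.31)·270 − (-0.75)·145] / -46675 = -0.004123
∂h/∂y = [(-240)·(-0.75) − (-125)·(+0.31)] / -46675 = -0.004687
Flow = −∇h = (+0.004123 east, +0.004687 north), which points northeast.

NE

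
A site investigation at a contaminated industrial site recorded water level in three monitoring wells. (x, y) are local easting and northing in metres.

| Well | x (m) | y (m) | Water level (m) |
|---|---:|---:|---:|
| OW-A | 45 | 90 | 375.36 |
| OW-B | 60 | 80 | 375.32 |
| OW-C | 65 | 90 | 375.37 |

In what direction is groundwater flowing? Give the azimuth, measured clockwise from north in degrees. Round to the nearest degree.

Taking OW-A as reference: OW-B−OW-A = (15, -10, -0.04); OW-C−OW-A = (20, 0, +0.01).
Solve a·Δx + b·Δy = Δh: det = 15·0 − 20·(-10) = 200.
∂h/∂x = [(-0.04)·0 − (+0.01)·(-10)] / 200 = +0.0005000
∂h/∂y = [15·(+0.01) − 20·(-0.04)] / 200 = +0.004750
Flow direction (−∇h) has components (-0.0005000 E, -0.004750 N).
Azimuth = atan2(E, N) = atan2(-0.0005000, -0.004750) = 186.0° ≈ 186°.

186°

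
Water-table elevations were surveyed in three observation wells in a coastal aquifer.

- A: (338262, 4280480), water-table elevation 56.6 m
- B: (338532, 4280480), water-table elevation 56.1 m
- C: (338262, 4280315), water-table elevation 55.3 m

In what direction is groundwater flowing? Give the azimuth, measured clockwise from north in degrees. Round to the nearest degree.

167°

∂h/∂x = (56.1 − 56.6) / (338532 − 338262) = -0.001852
∂h/∂y = (55.3 − 56.6) / (4280315 − 4280480) = +0.007879
Flow direction (−∇h) has components (+0.001852 E, -0.007879 N).
Azimuth = atan2(E, N) = atan2(+0.001852, -0.007879) = 166.8° ≈ 167°.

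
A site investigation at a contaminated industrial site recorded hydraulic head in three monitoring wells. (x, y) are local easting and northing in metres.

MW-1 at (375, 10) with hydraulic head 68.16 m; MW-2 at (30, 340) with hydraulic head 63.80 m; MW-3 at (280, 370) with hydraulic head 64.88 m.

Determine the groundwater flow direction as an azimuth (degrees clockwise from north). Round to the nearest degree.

With h = a·x + b·y + c and MW-1 as origin, the differences give:
  (-345)·a + 330·b = -4.36
  (-95)·a + 360·b = -3.28
Eliminate b (×360 and ×330, subtract): -92850·a = -487.200 → a = ∂h/∂x = +0.005247
Back-substitute: b = ∂h/∂y = -0.007726.
Flow direction (−∇h) has components (-0.005247 E, +0.007726 N).
Azimuth = atan2(E, N) = atan2(-0.005247, +0.007726) = 325.8° ≈ 326°.

326°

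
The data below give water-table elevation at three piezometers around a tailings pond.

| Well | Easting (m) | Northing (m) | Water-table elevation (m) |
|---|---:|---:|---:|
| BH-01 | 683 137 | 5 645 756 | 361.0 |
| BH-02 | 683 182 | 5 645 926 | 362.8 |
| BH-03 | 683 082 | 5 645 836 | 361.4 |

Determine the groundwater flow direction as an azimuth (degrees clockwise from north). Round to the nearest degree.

Differences from BH-01: to BH-02 (Δx, Δy, Δh) = (45, 170, +1.8); to BH-03 = (-55, 80, +0.4).
Determinant of the coordinate differences = 45·80 − (-55)·170 = 12950.
∂h/∂x = [(+1.8)·80 − (+0.4)·170] / 12950 = +0.005869
∂h/∂y = [45·(+0.4) − (-55)·(+1.8)] / 12950 = +0.009035
Flow direction (−∇h) has components (-0.005869 E, -0.009035 N).
Azimuth = atan2(E, N) = atan2(-0.005869, -0.009035) = 213.0° ≈ 213°.

213°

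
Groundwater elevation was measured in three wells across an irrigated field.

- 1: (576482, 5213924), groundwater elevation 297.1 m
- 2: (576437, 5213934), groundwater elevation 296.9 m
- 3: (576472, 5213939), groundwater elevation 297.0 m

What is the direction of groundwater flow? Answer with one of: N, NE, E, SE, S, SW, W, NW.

NW

Differences from 1: to 2 (Δx, Δy, Δh) = (-45, 10, -0.2); to 3 = (-10, 15, -0.1).
Determinant of the coordinate differences = (-45)·15 − (-10)·10 = -575.
∂h/∂x = [(-0.2)·15 − (-0.1)·10] / -575 = +0.003478
∂h/∂y = [(-45)·(-0.1) − (-10)·(-0.2)] / -575 = -0.004348
Flow = −∇h = (-0.003478 east, +0.004348 north), which points northwest.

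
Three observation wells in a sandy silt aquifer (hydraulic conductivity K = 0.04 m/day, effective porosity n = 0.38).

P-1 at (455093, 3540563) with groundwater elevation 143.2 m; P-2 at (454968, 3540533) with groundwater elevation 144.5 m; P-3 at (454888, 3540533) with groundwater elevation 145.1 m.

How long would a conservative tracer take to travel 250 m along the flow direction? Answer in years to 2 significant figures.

With h = a·x + b·y + c and P-1 as origin, the differences give:
  (-125)·a + (-30)·b = +1.3
  (-205)·a + (-30)·b = +1.9
Eliminate b (×(-30) and ×(-30), subtract): -2400·a = 18.00 → a = ∂h/∂x = -0.007500
Back-substitute: b = ∂h/∂y = -0.01208.
|∇h| = √(-0.007500² + -0.01208²) = 0.01422
Seepage velocity v = K·i/n = 0.04 × 0.01422 / 0.38 = 0.001497 m/day.
t = 250 / 0.001497 = 1.67e+05 days = 457 years.

460 years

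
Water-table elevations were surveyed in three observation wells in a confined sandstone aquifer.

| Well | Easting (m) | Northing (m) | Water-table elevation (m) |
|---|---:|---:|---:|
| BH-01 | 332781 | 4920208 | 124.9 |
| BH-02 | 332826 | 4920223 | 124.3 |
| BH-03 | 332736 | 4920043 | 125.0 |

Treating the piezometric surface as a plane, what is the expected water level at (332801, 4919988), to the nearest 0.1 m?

With h = a·x + b·y + c and BH-01 as origin, the differences give:
  45·a + 15·b = -0.6
  (-45)·a + (-165)·b = +0.1
Eliminate b (×(-165) and ×15, subtract): -6750·a = 97.50 → a = ∂h/∂x = -0.01444
Back-substitute: b = ∂h/∂y = +0.003333.
h(332801, 4919988) = 124.9 + (-0.01444)·(20) + (+0.003333)·(-220) = 124.9 -0.289 -0.733 = 123.878 m.

123.9 m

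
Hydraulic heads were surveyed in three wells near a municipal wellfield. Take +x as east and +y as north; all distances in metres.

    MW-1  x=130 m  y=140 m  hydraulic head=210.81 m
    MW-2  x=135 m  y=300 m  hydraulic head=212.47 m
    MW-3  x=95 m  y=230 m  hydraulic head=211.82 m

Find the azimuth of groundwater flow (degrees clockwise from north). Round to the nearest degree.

Taking MW-1 as reference: MW-2−MW-1 = (5, 160, +1.66); MW-3−MW-1 = (-35, 90, +1.01).
Determinant of the coordinate differences = 5·90 − (-35)·160 = 6050.
∂h/∂x = [(+1.66)·90 − (+1.01)·160] / 6050 = -0.002017
∂h/∂y = [5·(+1.01) − (-35)·(+1.66)] / 6050 = +0.01044
Flow direction (−∇h) has components (+0.002017 E, -0.01044 N).
Azimuth = atan2(E, N) = atan2(+0.002017, -0.01044) = 169.1° ≈ 169°.

169°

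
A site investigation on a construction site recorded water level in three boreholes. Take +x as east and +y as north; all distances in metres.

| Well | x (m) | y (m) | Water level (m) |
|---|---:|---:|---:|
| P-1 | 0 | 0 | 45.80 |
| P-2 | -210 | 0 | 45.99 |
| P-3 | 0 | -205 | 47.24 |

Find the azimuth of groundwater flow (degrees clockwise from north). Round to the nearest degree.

007°

∂h/∂x = (45.99 − 45.80) / (-210 − 0) = -0.0009048
∂h/∂y = (47.24 − 45.80) / (-205 − 0) = -0.007024
Flow direction (−∇h) has components (+0.0009048 E, +0.007024 N).
Azimuth = atan2(E, N) = atan2(+0.0009048, +0.007024) = 7.3° ≈ 007°.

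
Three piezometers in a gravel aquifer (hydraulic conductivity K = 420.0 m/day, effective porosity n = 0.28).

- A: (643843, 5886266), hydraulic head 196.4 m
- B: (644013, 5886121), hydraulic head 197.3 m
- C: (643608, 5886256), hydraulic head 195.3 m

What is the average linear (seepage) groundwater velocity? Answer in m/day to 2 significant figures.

Taking A as reference: B−A = (170, -145, +0.9); C−A = (-235, -10, -1.1).
Determinant of the coordinate differences = 170·(-10) − (-235)·(-145) = -35775.
∂h/∂x = [(+0.9)·(-10) − (-1.1)·(-145)] / -35775 = +0.004710
∂h/∂y = [170·(-1.1) − (-235)·(+0.9)] / -35775 = -0.0006848
|∇h| = √(0.004710² + -0.0006848²) = 0.00476
Seepage velocity v = K·i/n = 420.0 × 0.00476 / 0.28 = 7.14 m/day.

7.1 m/day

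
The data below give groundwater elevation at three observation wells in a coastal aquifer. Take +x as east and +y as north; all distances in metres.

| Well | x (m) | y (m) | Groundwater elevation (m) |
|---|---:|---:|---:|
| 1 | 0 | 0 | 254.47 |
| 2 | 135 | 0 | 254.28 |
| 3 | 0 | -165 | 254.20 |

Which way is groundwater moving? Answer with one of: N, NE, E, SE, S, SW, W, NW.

SE

∂h/∂x = (254.28 − 254.47) / (135 − 0) = -0.001407
∂h/∂y = (254.20 − 254.47) / (-165 − 0) = +0.001636
Flow = −∇h = (+0.001407 east, -0.001636 north), which points southeast.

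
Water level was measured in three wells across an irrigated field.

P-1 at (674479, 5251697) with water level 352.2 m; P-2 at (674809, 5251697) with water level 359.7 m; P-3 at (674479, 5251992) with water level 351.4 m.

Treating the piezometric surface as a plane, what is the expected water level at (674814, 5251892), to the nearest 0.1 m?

∂h/∂x = (359.7 − 352.2) / (674809 − 674479) = +0.02273
∂h/∂y = (351.4 − 352.2) / (5251992 − 5251697) = -0.002712
h(674814, 5251892) = 352.2 + (+0.02273)·(335) + (-0.002712)·(195) = 352.2 +7.614 -0.529 = 359.285 m.

359.3 m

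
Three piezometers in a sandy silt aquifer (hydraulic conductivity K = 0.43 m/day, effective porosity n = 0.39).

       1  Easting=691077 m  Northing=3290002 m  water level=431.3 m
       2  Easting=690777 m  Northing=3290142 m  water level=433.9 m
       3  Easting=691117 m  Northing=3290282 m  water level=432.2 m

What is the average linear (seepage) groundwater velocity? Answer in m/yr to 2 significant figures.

3.2 m/yr

Three-point gradient (reference 1): Δ to 2 = (-300, 140, +2.6), Δ to 3 = (40, 280, +0.9).
∂h/∂x = -0.006719, ∂h/∂y = +0.004174 (det = -89600).
|∇h| = √(-0.006719² + 0.004174²) = 0.00791
Seepage velocity v = K·i/n = 0.43 × 0.00791 / 0.39 = 0.008721 m/day = 3.185 m/yr.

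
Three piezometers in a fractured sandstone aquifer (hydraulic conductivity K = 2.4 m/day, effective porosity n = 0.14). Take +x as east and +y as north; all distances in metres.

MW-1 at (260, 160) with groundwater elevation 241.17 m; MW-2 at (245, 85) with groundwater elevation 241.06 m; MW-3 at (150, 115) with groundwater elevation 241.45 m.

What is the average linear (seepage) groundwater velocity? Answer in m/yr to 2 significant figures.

25 m/yr

With h = a·x + b·y + c and MW-1 as origin, the differences give:
  (-15)·a + (-75)·b = -0.11
  (-110)·a + (-45)·b = +0.28
Eliminate b (×(-45) and ×(-75), subtract): -7575·a = 25.950 → a = ∂h/∂x = -0.003426
Back-substitute: b = ∂h/∂y = +0.002152.
|∇h| = √(-0.003426² + 0.002152²) = 0.004046
Seepage velocity v = K·i/n = 2.4 × 0.004046 / 0.14 = 0.06936 m/day = 25.33 m/yr.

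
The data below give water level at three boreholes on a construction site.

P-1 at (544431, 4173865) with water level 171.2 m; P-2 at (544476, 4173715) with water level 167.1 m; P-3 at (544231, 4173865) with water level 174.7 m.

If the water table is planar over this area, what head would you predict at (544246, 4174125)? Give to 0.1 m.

180.2 m

Differences from P-1: to P-2 (Δx, Δy, Δh) = (45, -150, -4.1); to P-3 = (-200, 0, +3.5).
Determinant of the coordinate differences = 45·0 − (-200)·(-150) = -30000.
∂h/∂x = [(-4.1)·0 − (+3.5)·(-150)] / -30000 = -0.01750
∂h/∂y = [45·(+3.5) − (-200)·(-4.1)] / -30000 = +0.02208
h(544246, 4174125) = 171.2 + (-0.01750)·(-185) + (+0.02208)·(260) = 171.2 +3.238 +5.742 = 180.179 m.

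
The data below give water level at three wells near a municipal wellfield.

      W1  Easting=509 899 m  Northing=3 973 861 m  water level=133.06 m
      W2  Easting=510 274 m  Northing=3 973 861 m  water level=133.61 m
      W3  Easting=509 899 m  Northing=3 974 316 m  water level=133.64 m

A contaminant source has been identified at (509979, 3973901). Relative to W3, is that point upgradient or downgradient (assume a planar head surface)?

∂h/∂x = (133.61 − 133.06) / (510274 − 509899) = +0.001467
∂h/∂y = (133.64 − 133.06) / (3974316 − 3973861) = +0.001275
Head at (509979, 3973901) = 133.06 + (+0.001467)·(80) + (+0.001275)·(40) = 133.23 m.
That is lower than the 133.64 m at W3, so the point is downgradient.

downgradient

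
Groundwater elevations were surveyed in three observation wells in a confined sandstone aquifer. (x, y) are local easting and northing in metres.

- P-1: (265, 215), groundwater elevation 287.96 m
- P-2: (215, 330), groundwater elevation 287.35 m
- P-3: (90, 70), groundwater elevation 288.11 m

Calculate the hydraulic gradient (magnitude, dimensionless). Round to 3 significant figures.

0.00492

With h = a·x + b·y + c and P-1 as origin, the differences give:
  (-50)·a + 115·b = -0.61
  (-175)·a + (-145)·b = +0.15
Eliminate b (×(-145) and ×115, subtract): 27375·a = 71.200 → a = ∂h/∂x = +0.002601
Back-substitute: b = ∂h/∂y = -0.004174.
|∇h| = √(0.002601² + -0.004174²) = 0.004918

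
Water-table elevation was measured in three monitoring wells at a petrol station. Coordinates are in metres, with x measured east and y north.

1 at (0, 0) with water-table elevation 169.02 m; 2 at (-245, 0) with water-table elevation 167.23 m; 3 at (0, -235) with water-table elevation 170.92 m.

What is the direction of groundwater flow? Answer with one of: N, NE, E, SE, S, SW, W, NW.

NW

∂h/∂x = (167.23 − 169.02) / (-245 − 0) = +0.007306
∂h/∂y = (170.92 − 169.02) / (-235 − 0) = -0.008085
Flow = −∇h = (-0.007306 east, +0.008085 north), which points northwest.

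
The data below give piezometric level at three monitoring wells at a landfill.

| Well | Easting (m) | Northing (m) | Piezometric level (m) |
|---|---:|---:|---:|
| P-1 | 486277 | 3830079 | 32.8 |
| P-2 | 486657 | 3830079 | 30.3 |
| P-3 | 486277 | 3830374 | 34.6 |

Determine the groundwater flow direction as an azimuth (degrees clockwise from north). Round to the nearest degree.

∂h/∂x = (30.3 − 32.8) / (486657 − 486277) = -0.006579
∂h/∂y = (34.6 − 32.8) / (3830374 − 3830079) = +0.006102
Flow direction (−∇h) has components (+0.006579 E, -0.006102 N).
Azimuth = atan2(E, N) = atan2(+0.006579, -0.006102) = 132.8° ≈ 133°.

133°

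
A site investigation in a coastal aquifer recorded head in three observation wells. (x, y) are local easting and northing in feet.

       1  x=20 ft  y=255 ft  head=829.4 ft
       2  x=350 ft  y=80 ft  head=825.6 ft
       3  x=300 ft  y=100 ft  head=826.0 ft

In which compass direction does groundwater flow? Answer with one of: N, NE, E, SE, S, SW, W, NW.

S

Differences from 1: to 2 (Δx, Δy, Δh) = (330, -175, -3.8); to 3 = (280, -155, -3.4).
Solve a·Δx + b·Δy = Δh: det = 330·(-155) − 280·(-175) = -2150.
∂h/∂x = [(-3.8)·(-155) − (-3.4)·(-175)] / -2150 = +0.002791
∂h/∂y = [330·(-3.4) − 280·(-3.8)] / -2150 = +0.02698
Flow = −∇h = (-0.002791 east, -0.02698 north), which points south.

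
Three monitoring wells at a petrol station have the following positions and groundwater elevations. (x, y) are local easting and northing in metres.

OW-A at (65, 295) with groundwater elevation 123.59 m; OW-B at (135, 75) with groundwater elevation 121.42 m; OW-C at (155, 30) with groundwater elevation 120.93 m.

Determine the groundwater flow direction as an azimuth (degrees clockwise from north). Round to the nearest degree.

132°

With h = a·x + b·y + c and OW-A as origin, the differences give:
  70·a + (-220)·b = -2.17
  90·a + (-265)·b = -2.66
Eliminate b (×(-265) and ×(-220), subtract): 1250·a = -10.150 → a = ∂h/∂x = -0.008120
Back-substitute: b = ∂h/∂y = +0.007280.
Flow direction (−∇h) has components (+0.008120 E, -0.007280 N).
Azimuth = atan2(E, N) = atan2(+0.008120, -0.007280) = 131.9° ≈ 132°.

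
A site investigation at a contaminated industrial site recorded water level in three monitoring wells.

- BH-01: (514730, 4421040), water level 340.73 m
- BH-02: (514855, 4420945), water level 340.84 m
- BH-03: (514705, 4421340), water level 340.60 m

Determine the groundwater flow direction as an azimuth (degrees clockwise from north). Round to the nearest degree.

303°

With h = a·x + b·y + c and BH-01 as origin, the differences give:
  125·a + (-95)·b = +0.11
  (-25)·a + 300·b = -0.13
Eliminate b (×300 and ×(-95), subtract): 35125·a = 20.650 → a = ∂h/∂x = +0.0005879
Back-substitute: b = ∂h/∂y = -0.0003843.
Flow direction (−∇h) has components (-0.0005879 E, +0.0003843 N).
Azimuth = atan2(E, N) = atan2(-0.0005879, +0.0003843) = 303.2° ≈ 303°.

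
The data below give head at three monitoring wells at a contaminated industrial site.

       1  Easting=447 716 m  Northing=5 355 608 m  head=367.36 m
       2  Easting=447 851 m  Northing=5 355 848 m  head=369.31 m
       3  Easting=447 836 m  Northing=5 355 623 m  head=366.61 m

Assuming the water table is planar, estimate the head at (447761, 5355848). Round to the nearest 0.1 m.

Taking 1 as reference: 2−1 = (135, 240, +1.95); 3−1 = (120, 15, -0.75).
Determinant of the coordinate differences = 135·15 − 120·240 = -26775.
∂h/∂x = [(+1.95)·15 − (-0.75)·240] / -26775 = -0.007815
∂h/∂y = [135·(-0.75) − 120·(+1.95)] / -26775 = +0.01252
h(447761, 5355848) = 367.36 + (-0.007815)·(45) + (+0.01252)·(240) = 367.36 -0.352 +3.005 = 370.013 m.

370.0 m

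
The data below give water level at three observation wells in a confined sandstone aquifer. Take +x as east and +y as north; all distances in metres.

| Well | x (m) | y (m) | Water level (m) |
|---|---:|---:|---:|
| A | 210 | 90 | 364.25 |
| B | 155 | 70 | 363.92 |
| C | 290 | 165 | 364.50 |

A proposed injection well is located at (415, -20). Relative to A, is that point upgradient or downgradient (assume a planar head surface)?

upgradient

Differences from A: to B (Δx, Δy, Δh) = (-55, -20, -0.33); to C = (80, 75, +0.25).
Determinant of the coordinate differences = (-55)·75 − 80·(-20) = -2525.
∂h/∂x = [(-0.33)·75 − (+0.25)·(-20)] / -2525 = +0.007822
∂h/∂y = [(-55)·(+0.25) − 80·(-0.33)] / -2525 = -0.005010
Head at (415, -20) = 364.25 + (+0.007822)·(205) + (-0.005010)·(-110) = 366.40 m.
That is higher than the 364.25 m at A, so the point is upgradient.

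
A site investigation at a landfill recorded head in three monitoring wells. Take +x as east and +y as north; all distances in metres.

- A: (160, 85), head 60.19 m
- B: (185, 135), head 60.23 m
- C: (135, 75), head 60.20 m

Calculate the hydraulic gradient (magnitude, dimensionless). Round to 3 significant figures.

Differences from A: to B (Δx, Δy, Δh) = (25, 50, +0.04); to C = (-25, -10, +0.01).
Solve a·Δx + b·Δy = Δh: det = 25·(-10) − (-25)·50 = 1000.
∂h/∂x = [(+0.04)·(-10) − (+0.01)·50] / 1000 = -0.0009000
∂h/∂y = [25·(+0.01) − (-25)·(+0.04)] / 1000 = +0.001250
|∇h| = √(-0.0009000² + 0.001250²) = 0.00154

0.00154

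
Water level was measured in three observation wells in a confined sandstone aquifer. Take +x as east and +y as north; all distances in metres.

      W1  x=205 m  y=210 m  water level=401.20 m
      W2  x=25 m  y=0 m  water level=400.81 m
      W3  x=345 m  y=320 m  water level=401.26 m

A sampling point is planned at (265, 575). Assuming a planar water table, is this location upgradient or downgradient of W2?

upgradient

Three-point gradient (reference W1): Δ to W2 = (-180, -210, -0.39), Δ to W3 = (140, 110, +0.06).
∂h/∂x = -0.003156, ∂h/∂y = +0.004562 (det = 9600).
Head at (265, 575) = 401.20 + (-0.003156)·(60) + (+0.004562)·(365) = 402.68 m.
That is higher than the 400.81 m at W2, so the point is upgradient.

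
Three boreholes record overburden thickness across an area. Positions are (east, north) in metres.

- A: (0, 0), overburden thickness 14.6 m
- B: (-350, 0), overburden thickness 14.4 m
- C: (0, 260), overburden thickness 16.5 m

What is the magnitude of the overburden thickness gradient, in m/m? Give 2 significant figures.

0.0073 m/m

∂d/∂x = (14.4 − 14.6) / (-350 − 0) = +0.0005714
∂d/∂y = (16.5 − 14.6) / (260 − 0) = +0.007308
|∇f| = √(0.0005714² + 0.007308²) = 0.00733 m/m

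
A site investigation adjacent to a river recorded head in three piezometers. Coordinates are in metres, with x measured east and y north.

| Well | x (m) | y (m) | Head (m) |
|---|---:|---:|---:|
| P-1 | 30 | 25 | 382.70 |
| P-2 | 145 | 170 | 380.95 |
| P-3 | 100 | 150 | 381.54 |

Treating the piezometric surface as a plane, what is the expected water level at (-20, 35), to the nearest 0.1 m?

383.3 m

Differences from P-1: to P-2 (Δx, Δy, Δh) = (115, 145, -1.75); to P-3 = (70, 125, -1.16).
Solve a·Δx + b·Δy = Δh: det = 115·125 − 70·145 = 4225.
∂h/∂x = [(-1.75)·125 − (-1.16)·145] / 4225 = -0.01196
∂h/∂y = [115·(-1.16) − 70·(-1.75)] / 4225 = -0.002580
h(-20, 35) = 382.70 + (-0.01196)·(-50) + (-0.002580)·(10) = 382.70 +0.598 -0.026 = 383.272 m.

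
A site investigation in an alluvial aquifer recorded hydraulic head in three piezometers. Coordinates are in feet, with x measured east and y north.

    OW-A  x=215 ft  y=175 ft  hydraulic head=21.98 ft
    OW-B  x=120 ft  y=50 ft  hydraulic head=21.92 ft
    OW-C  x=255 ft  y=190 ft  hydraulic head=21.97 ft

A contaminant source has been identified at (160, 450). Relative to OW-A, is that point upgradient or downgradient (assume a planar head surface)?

Taking OW-A as reference: OW-B−OW-A = (-95, -125, -0.06); OW-C−OW-A = (40, 15, -0.01).
Solve a·Δx + b·Δy = Δh: det = (-95)·15 − 40·(-125) = 3575.
∂h/∂x = [(-0.06)·15 − (-0.01)·(-125)] / 3575 = -0.0006014
∂h/∂y = [(-95)·(-0.01) − 40·(-0.06)] / 3575 = +0.0009371
Head at (160, 450) = 21.98 + (-0.0006014)·(-55) + (+0.0009371)·(275) = 22.27 ft.
That is higher than the 21.98 ft at OW-A, so the point is upgradient.

upgradient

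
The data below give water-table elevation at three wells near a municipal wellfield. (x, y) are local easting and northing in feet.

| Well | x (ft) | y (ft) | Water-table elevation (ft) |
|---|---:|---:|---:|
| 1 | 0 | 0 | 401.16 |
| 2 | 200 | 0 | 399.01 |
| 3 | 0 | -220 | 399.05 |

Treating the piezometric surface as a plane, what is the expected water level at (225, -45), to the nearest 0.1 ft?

398.3 ft

∂h/∂x = (399.01 − 401.16) / (200 − 0) = -0.01075
∂h/∂y = (399.05 − 401.16) / (-220 − 0) = +0.009591
h(225, -45) = 401.16 + (-0.01075)·(225) + (+0.009591)·(-45) = 401.16 -2.419 -0.432 = 398.310 ft.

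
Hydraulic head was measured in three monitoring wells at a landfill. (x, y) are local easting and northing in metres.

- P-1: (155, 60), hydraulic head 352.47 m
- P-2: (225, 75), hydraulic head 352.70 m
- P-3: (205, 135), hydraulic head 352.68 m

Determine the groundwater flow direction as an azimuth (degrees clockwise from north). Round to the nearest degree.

257°

Differences from P-1: to P-2 (Δx, Δy, Δh) = (70, 15, +0.23); to P-3 = (50, 75, +0.21).
Determinant of the coordinate differences = 70·75 − 50·15 = 4500.
∂h/∂x = [(+0.23)·75 − (+0.21)·15] / 4500 = +0.003133
∂h/∂y = [70·(+0.21) − 50·(+0.23)] / 4500 = +0.0007111
Flow direction (−∇h) has components (-0.003133 E, -0.0007111 N).
Azimuth = atan2(E, N) = atan2(-0.003133, -0.0007111) = 257.2° ≈ 257°.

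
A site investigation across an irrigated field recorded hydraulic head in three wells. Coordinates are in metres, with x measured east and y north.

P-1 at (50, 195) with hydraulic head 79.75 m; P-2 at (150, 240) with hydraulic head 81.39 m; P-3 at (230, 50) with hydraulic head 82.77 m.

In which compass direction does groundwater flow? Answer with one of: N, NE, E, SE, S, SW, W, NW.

Three-point gradient (reference P-1): Δ to P-2 = (100, 45, +1.64), Δ to P-3 = (180, -145, +3.02).
∂h/∂x = +0.01654, ∂h/∂y = -0.0003009 (det = -22600).
Flow = −∇h = (-0.01654 east, +0.0003009 north), which points west.

W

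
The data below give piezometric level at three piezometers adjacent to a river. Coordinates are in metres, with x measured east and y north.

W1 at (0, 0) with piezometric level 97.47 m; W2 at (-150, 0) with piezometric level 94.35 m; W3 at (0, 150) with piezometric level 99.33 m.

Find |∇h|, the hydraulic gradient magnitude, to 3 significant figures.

∂h/∂x = (94.35 − 97.47) / (-150 − 0) = +0.02080
∂h/∂y = (99.33 − 97.47) / (150 − 0) = +0.01240
|∇h| = √(0.02080² + 0.01240²) = 0.02422

0.0242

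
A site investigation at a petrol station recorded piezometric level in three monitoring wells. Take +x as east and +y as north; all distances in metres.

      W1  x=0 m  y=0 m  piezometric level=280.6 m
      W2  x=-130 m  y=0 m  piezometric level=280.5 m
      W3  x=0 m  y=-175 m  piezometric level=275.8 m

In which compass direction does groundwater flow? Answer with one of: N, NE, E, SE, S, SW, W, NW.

∂h/∂x = (280.5 − 280.6) / (-130 − 0) = +0.0007692
∂h/∂y = (275.8 − 280.6) / (-175 − 0) = +0.02743
Flow = −∇h = (-0.0007692 east, -0.02743 north), which points south.

S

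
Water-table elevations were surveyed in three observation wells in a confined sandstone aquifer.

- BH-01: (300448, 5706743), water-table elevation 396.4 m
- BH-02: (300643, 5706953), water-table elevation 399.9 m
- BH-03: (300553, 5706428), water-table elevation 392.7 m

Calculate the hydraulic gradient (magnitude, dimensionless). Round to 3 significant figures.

0.0136

Three-point gradient (reference BH-01): Δ to BH-02 = (195, 210, +3.5), Δ to BH-03 = (105, -315, -3.7).
∂h/∂x = +0.003899, ∂h/∂y = +0.01305 (det = -83475).
|∇h| = √(0.003899² + 0.01305²) = 0.01362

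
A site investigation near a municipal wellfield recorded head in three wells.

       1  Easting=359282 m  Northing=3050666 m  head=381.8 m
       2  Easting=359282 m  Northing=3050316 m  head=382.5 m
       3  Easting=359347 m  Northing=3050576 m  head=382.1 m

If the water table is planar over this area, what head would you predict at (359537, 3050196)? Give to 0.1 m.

383.2 m

Three-point gradient (reference 1): Δ to 2 = (0, -350, +0.7), Δ to 3 = (65, -90, +0.3).
∂h/∂x = +0.001846, ∂h/∂y = -0.002000 (det = 22750).
h(359537, 3050196) = 381.8 + (+0.001846)·(255) + (-0.002000)·(-470) = 381.8 +0.471 +0.940 = 383.211 m.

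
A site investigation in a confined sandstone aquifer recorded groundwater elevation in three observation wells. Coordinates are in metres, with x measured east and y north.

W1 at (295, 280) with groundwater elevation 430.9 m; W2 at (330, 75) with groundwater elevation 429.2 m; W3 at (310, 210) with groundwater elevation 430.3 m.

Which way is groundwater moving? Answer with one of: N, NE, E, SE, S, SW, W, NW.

SE

Taking W1 as reference: W2−W1 = (35, -205, -1.7); W3−W1 = (15, -70, -0.6).
Solve a·Δx + b·Δy = Δh: det = 35·(-70) − 15·(-205) = 625.
∂h/∂x = [(-1.7)·(-70) − (-0.6)·(-205)] / 625 = -0.006400
∂h/∂y = [35·(-0.6) − 15·(-1.7)] / 625 = +0.007200
Flow = −∇h = (+0.006400 east, -0.007200 north), which points southeast.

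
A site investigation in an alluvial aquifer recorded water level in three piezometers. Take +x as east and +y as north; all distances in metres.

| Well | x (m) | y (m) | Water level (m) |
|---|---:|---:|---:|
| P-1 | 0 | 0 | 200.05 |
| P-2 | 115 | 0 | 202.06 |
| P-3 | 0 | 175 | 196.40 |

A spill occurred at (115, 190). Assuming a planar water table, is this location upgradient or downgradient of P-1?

∂h/∂x = (202.06 − 200.05) / (115 − 0) = +0.01748
∂h/∂y = (196.40 − 200.05) / (175 − 0) = -0.02086
Head at (115, 190) = 200.05 + (+0.01748)·(115) + (-0.02086)·(190) = 198.10 m.
That is lower than the 200.05 m at P-1, so the point is downgradient.

downgradient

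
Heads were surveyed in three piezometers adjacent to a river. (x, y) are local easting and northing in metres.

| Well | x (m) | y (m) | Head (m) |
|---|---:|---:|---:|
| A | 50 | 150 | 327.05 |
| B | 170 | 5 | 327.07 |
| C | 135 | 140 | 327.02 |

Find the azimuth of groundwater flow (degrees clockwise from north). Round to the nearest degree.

041°

Taking A as reference: B−A = (120, -145, +0.02); C−A = (85, -10, -0.03).
Solve a·Δx + b·Δy = Δh: det = 120·(-10) − 85·(-145) = 11125.
∂h/∂x = [(+0.02)·(-10) − (-0.03)·(-145)] / 11125 = -0.0004090
∂h/∂y = [120·(-0.03) − 85·(+0.02)] / 11125 = -0.0004764
Flow direction (−∇h) has components (+0.0004090 E, +0.0004764 N).
Azimuth = atan2(E, N) = atan2(+0.0004090, +0.0004764) = 40.6° ≈ 041°.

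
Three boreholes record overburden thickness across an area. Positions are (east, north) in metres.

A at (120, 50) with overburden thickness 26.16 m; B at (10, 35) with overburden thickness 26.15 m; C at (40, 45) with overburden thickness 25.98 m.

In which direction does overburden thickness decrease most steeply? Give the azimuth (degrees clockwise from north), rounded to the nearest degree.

With d = a·x + b·y + c and A as origin, the differences give:
  (-110)·a + (-15)·b = -0.01
  (-80)·a + (-5)·b = -0.18
Eliminate b (×(-5) and ×(-15), subtract): -650·a = -2.650 → a = ∂d/∂x = +0.004077
Back-substitute: b = ∂d/∂y = -0.02923.
Steepest decrease is along −∇f: components (-0.004077 E, +0.02923 N).
Azimuth = atan2(-0.004077, +0.02923) = 352.1° ≈ 352°.

352°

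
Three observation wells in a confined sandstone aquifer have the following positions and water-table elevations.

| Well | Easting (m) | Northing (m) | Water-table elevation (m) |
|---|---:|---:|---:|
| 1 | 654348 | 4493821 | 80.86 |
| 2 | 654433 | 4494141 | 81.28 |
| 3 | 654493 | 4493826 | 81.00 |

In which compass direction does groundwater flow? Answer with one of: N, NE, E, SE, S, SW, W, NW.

SW

Three-point gradient (reference 1): Δ to 2 = (85, 320, +0.42), Δ to 3 = (145, 5, +0.14).
∂h/∂x = +0.0009288, ∂h/∂y = +0.001066 (det = -45975).
Flow = −∇h = (-0.0009288 east, -0.001066 north), which points southwest.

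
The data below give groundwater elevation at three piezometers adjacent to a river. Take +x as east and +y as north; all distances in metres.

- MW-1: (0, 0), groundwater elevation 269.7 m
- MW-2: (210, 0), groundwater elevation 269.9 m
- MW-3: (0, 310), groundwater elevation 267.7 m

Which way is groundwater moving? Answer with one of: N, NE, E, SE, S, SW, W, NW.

∂h/∂x = (269.9 − 269.7) / (210 − 0) = +0.0009524
∂h/∂y = (267.7 − 269.7) / (310 − 0) = -0.006452
Flow = −∇h = (-0.0009524 east, +0.006452 north), which points north.

N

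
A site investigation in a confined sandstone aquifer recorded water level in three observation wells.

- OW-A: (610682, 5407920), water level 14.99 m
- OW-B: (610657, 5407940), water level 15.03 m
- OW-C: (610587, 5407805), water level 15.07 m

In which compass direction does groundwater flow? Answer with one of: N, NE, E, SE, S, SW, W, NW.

Differences from OW-A: to OW-B (Δx, Δy, Δh) = (-25, 20, +0.04); to OW-C = (-95, -115, +0.08).
Determinant of the coordinate differences = (-25)·(-115) − (-95)·20 = 4775.
∂h/∂x = [(+0.04)·(-115) − (+0.08)·20] / 4775 = -0.001298
∂h/∂y = [(-25)·(+0.08) − (-95)·(+0.04)] / 4775 = +0.0003770
Flow = −∇h = (+0.001298 east, -0.0003770 north), which points east.

E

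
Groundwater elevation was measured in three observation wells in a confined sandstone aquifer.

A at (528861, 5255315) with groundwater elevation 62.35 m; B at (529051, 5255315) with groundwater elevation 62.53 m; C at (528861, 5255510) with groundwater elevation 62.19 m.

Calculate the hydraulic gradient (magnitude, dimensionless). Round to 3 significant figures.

0.00125

∂h/∂x = (62.53 − 62.35) / (529051 − 528861) = +0.0009474
∂h/∂y = (62.19 − 62.35) / (5255510 − 5255315) = -0.0008205
|∇h| = √(0.0009474² + -0.0008205²) = 0.001253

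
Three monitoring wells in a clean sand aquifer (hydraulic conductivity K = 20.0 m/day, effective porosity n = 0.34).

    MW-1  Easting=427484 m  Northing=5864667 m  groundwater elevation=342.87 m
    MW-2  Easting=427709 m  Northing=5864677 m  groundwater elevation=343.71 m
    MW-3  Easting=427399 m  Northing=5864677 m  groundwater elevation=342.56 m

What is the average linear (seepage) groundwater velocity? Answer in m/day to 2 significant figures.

Differences from MW-1: to MW-2 (Δx, Δy, Δh) = (225, 10, +0.84); to MW-3 = (-85, 10, -0.31).
Solve a·Δx + b·Δy = Δh: det = 225·10 − (-85)·10 = 3100.
∂h/∂x = [(+0.84)·10 − (-0.31)·10] / 3100 = +0.003710
∂h/∂y = [225·(-0.31) − (-85)·(+0.84)] / 3100 = +0.0005323
|∇h| = √(0.003710² + 0.0005323²) = 0.003748
Seepage velocity v = K·i/n = 20.0 × 0.003748 / 0.34 = 0.2205 m/day.

0.22 m/day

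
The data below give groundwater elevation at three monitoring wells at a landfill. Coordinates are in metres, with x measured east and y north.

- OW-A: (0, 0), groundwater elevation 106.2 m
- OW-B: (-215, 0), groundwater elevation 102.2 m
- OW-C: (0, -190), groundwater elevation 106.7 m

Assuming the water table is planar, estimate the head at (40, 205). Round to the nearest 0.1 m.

∂h/∂x = (102.2 − 106.2) / (-215 − 0) = +0.01860
∂h/∂y = (106.7 − 106.2) / (-190 − 0) = -0.002632
h(40, 205) = 106.2 + (+0.01860)·(40) + (-0.002632)·(205) = 106.2 +0.744 -0.539 = 106.405 m.

106.4 m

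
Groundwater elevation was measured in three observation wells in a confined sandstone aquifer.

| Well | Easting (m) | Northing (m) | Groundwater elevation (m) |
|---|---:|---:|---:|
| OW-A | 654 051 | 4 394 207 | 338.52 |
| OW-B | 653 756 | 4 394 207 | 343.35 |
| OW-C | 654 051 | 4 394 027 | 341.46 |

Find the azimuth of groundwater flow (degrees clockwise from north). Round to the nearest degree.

∂h/∂x = (343.35 − 338.52) / (653756 − 654051) = -0.01637
∂h/∂y = (341.46 − 338.52) / (4394027 − 4394207) = -0.01633
Flow direction (−∇h) has components (+0.01637 E, +0.01633 N).
Azimuth = atan2(E, N) = atan2(+0.01637, +0.01633) = 45.1° ≈ 045°.

045°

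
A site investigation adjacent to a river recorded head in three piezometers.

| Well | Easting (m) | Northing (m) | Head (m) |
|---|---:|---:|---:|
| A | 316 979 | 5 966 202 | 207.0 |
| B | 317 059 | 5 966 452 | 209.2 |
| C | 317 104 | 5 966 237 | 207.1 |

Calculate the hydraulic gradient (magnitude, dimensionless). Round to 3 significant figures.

With h = a·x + b·y + c and A as origin, the differences give:
  80·a + 250·b = +2.2
  125·a + 35·b = +0.1
Eliminate b (×35 and ×250, subtract): -28450·a = 52.00 → a = ∂h/∂x = -0.001828
Back-substitute: b = ∂h/∂y = +0.009385.
|∇h| = √(-0.001828² + 0.009385²) = 0.009561

0.00956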